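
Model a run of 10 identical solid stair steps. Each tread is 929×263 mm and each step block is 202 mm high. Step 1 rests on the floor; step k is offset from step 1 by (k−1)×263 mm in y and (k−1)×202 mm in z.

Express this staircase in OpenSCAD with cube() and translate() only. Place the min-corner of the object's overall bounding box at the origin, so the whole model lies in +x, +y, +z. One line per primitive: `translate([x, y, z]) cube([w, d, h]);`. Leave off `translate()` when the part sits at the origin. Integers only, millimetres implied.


cube([929, 263, 202]);
translate([0, 263, 202]) cube([929, 263, 202]);
translate([0, 526, 404]) cube([929, 263, 202]);
translate([0, 789, 606]) cube([929, 263, 202]);
translate([0, 1052, 808]) cube([929, 263, 202]);
translate([0, 1315, 1010]) cube([929, 263, 202]);
translate([0, 1578, 1212]) cube([929, 263, 202]);
translate([0, 1841, 1414]) cube([929, 263, 202]);
translate([0, 2104, 1616]) cube([929, 263, 202]);
translate([0, 2367, 1818]) cube([929, 263, 202]);


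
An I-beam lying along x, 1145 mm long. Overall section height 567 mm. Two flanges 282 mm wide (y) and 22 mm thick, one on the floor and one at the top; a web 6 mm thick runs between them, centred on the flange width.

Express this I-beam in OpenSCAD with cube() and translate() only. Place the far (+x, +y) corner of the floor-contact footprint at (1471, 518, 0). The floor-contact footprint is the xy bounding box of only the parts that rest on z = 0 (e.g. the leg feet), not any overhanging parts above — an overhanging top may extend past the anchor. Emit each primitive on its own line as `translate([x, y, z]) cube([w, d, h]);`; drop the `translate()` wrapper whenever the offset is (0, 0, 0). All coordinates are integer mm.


translate([326, 236, 0]) cube([1145, 282, 22]);
translate([326, 374, 22]) cube([1145, 6, 523]);
translate([326, 236, 545]) cube([1145, 282, 22]);


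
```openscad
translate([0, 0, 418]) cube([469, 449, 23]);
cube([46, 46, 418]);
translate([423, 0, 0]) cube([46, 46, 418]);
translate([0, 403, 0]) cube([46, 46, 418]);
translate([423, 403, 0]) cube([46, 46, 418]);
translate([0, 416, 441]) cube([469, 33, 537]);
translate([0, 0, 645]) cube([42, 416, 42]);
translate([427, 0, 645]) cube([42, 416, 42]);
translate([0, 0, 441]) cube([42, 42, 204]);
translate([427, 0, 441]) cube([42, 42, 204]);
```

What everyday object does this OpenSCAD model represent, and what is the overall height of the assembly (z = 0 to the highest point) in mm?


A chair. The overall height is 978 mm.

A slab on four corner posts with a tall panel at the back — a chair. The seat slab sits at z = 418 with thickness 23, and the 537 mm backrest starts at the seat top, so the overall height is 418 + 23 + 537 = 978 mm.


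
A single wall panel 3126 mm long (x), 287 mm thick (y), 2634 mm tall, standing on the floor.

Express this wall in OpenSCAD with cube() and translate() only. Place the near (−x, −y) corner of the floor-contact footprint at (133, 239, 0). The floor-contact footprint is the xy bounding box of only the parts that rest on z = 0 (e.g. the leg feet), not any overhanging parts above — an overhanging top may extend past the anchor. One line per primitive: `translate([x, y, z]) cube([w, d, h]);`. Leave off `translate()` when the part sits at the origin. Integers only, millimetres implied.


translate([133, 239, 0]) cube([3126, 287, 2634]);


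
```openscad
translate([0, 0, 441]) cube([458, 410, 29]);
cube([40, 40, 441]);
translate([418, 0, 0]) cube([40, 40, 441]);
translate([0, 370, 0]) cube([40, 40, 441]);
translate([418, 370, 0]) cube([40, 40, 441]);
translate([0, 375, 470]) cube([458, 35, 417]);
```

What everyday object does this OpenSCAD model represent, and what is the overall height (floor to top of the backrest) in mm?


A chair. The overall height is 887 mm.

A slab on four corner posts with a tall panel at the back — a chair. The seat slab sits at z = 441 with thickness 29, and the 417 mm backrest starts at the seat top, so the overall height is 441 + 29 + 417 = 887 mm.


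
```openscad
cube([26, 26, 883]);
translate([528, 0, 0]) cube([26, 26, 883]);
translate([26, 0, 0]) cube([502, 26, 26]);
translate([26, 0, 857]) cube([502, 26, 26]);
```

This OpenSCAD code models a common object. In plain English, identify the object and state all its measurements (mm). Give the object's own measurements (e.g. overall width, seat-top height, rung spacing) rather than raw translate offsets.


A rectangular picture frame lying in the x–z plane (depth along y). The opening is 502 mm wide (x) by 831 mm tall (z), surrounded by a border 26 mm wide on all four sides. The frame is 26 mm deep and is made of two full-height vertical stiles with two horizontal rails fitted between them.


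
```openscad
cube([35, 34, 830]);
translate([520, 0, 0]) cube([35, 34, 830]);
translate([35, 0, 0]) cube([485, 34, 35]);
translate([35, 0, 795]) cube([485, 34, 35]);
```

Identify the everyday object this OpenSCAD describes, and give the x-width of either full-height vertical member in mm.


A picture frame. The border width is 35 mm.

Four thin pieces enclosing a rectangular opening — a picture frame. The two full-height stiles are 830 mm tall; the top rail sits at z = 795 and is 35 mm tall, so the border above the opening is 830 − 795 = 35 mm, matching the stile x-width.


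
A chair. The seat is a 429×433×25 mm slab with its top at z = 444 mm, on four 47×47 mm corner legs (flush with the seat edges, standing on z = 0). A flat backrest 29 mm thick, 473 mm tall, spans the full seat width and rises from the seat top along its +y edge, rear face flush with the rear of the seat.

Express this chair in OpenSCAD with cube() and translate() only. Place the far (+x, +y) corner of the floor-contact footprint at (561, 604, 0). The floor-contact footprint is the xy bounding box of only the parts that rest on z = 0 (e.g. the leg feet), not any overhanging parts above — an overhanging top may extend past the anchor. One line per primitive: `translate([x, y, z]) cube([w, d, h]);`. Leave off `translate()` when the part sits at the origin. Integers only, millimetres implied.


// leg_h = 444 - 25 = 419
translate([132, 171, 419]) cube([429, 433, 25]);
translate([132, 171, 0]) cube([47, 47, 419]);
translate([514, 171, 0]) cube([47, 47, 419]);
translate([132, 557, 0]) cube([47, 47, 419]);
translate([514, 557, 0]) cube([47, 47, 419]);
translate([132, 575, 444]) cube([429, 29, 473]);


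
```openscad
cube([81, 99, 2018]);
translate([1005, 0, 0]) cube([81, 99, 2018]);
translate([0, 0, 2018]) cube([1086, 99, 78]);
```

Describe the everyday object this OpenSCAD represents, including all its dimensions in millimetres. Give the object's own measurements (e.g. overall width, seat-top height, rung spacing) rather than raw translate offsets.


A door frame. The clear opening is 924 mm wide and 2018 mm high. Two 81 mm wide jambs, 99 mm deep, stand either side of the opening from the floor to the top of the opening. A 78 mm thick head sits across the top of both jambs, spanning the full outside width of the frame.


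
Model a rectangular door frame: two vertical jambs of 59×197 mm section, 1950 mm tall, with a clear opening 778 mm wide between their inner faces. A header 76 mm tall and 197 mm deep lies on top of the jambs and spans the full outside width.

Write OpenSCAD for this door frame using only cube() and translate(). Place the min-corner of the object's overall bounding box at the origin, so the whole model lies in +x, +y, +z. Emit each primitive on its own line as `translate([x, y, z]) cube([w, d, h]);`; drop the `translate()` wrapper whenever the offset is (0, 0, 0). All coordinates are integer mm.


cube([59, 197, 1950]);
translate([837, 0, 0]) cube([59, 197, 1950]);
translate([0, 0, 1950]) cube([896, 197, 76]);


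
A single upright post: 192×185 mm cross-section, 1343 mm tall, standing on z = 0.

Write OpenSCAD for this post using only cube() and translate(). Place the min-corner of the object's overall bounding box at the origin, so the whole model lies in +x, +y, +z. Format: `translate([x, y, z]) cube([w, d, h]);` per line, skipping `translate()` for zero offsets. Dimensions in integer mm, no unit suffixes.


cube([192, 185, 1343]);


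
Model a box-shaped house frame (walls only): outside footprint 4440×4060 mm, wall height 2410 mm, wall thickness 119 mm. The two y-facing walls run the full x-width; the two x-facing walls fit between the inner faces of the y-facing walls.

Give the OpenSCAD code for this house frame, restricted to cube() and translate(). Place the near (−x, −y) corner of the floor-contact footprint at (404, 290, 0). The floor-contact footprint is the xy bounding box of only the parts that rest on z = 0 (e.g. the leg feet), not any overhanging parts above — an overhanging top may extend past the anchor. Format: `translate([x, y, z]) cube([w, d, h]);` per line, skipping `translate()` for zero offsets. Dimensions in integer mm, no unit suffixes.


translate([404, 290, 0]) cube([4440, 119, 2410]);
translate([404, 4231, 0]) cube([4440, 119, 2410]);
translate([404, 409, 0]) cube([119, 3822, 2410]);
translate([4725, 409, 0]) cube([119, 3822, 2410]);


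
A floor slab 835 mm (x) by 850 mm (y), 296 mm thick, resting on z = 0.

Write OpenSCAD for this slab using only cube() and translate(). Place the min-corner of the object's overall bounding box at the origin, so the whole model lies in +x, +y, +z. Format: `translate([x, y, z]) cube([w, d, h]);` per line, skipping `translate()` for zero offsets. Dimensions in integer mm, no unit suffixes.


cube([835, 850, 296]);


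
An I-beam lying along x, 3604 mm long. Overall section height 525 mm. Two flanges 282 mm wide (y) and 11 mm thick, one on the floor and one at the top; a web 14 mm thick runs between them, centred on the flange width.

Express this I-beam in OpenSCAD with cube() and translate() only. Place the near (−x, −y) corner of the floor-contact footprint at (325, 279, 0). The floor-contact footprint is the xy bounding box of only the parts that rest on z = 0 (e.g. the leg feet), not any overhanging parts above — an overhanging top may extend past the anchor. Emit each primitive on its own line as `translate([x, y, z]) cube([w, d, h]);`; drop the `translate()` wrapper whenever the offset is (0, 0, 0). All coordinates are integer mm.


translate([325, 279, 0]) cube([3604, 282, 11]);
translate([325, 413, 11]) cube([3604, 14, 503]);
translate([325, 279, 514]) cube([3604, 282, 11]);


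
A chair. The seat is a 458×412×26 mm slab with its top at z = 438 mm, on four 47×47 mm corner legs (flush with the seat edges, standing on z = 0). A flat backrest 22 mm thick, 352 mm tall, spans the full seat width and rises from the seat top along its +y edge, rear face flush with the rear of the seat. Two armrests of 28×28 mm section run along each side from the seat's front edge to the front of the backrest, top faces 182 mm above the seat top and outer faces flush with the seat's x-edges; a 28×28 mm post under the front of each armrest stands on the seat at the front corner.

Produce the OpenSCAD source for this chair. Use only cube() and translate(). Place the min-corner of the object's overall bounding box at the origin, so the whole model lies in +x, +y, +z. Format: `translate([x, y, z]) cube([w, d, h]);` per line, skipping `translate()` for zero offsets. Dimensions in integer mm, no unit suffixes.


translate([0, 0, 412]) cube([458, 412, 26]);
cube([47, 47, 412]);
translate([411, 0, 0]) cube([47, 47, 412]);
translate([0, 365, 0]) cube([47, 47, 412]);
translate([411, 365, 0]) cube([47, 47, 412]);
translate([0, 390, 438]) cube([458, 22, 352]);
translate([0, 0, 592]) cube([28, 390, 28]);
translate([430, 0, 592]) cube([28, 390, 28]);
translate([0, 0, 438]) cube([28, 28, 154]);
translate([430, 0, 438]) cube([28, 28, 154]);


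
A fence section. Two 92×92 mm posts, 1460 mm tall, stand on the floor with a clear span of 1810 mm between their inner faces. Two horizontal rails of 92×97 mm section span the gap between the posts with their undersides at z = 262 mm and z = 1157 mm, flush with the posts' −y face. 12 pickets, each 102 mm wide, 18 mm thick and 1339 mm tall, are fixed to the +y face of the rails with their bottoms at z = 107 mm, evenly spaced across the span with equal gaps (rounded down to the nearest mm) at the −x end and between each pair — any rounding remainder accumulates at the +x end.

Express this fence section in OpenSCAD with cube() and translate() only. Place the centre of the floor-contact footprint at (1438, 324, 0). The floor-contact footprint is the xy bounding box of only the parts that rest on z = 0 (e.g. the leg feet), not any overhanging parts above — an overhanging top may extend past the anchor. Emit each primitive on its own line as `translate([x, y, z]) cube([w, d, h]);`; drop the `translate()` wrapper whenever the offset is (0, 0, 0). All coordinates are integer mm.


translate([441, 278, 0]) cube([92, 92, 1460]);
translate([2343, 278, 0]) cube([92, 92, 1460]);
translate([533, 278, 262]) cube([1810, 92, 97]);
translate([533, 278, 1157]) cube([1810, 92, 97]);
translate([578, 370, 107]) cube([102, 18, 1339]);
translate([725, 370, 107]) cube([102, 18, 1339]);
translate([872, 370, 107]) cube([102, 18, 1339]);
translate([1019, 370, 107]) cube([102, 18, 1339]);
translate([1166, 370, 107]) cube([102, 18, 1339]);
translate([1313, 370, 107]) cube([102, 18, 1339]);
translate([1460, 370, 107]) cube([102, 18, 1339]);
translate([1607, 370, 107]) cube([102, 18, 1339]);
translate([1754, 370, 107]) cube([102, 18, 1339]);
translate([1901, 370, 107]) cube([102, 18, 1339]);
translate([2048, 370, 107]) cube([102, 18, 1339]);
translate([2195, 370, 107]) cube([102, 18, 1339]);


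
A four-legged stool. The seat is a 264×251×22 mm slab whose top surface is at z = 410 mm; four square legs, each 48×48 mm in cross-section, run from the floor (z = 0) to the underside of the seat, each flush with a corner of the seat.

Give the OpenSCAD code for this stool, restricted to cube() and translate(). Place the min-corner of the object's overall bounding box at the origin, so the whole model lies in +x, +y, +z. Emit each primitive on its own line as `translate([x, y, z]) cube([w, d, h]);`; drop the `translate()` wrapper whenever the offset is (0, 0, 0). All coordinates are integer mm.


translate([0, 0, 388]) cube([264, 251, 22]);
cube([48, 48, 388]);
translate([216, 0, 0]) cube([48, 48, 388]);
translate([0, 203, 0]) cube([48, 48, 388]);
translate([216, 203, 0]) cube([48, 48, 388]);


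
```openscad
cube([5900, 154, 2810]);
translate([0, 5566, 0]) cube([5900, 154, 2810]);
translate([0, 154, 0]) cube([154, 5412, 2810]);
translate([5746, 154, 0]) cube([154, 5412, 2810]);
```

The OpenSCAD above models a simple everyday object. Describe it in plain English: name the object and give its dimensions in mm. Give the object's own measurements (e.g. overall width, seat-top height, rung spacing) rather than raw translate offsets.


The wall frame of a small rectangular building: four walls, each 2810 mm tall and 154 mm thick, enclosing a footprint 5900 mm (x) by 5720 mm (y) outside-to-outside, with no floor or roof. The front and back walls (the −y and +y sides) span the full width; the two side walls fit between them.


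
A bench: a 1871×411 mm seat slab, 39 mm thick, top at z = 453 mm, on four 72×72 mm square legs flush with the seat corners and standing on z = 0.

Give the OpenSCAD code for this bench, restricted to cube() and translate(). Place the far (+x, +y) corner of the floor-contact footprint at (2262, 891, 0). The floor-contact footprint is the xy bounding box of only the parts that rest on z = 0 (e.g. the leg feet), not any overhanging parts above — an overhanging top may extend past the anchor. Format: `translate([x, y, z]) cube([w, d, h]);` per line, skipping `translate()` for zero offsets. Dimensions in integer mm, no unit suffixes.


translate([391, 480, 414]) cube([1871, 411, 39]);
translate([391, 480, 0]) cube([72, 72, 414]);
translate([391, 819, 0]) cube([72, 72, 414]);
translate([2190, 480, 0]) cube([72, 72, 414]);
translate([2190, 819, 0]) cube([72, 72, 414]);


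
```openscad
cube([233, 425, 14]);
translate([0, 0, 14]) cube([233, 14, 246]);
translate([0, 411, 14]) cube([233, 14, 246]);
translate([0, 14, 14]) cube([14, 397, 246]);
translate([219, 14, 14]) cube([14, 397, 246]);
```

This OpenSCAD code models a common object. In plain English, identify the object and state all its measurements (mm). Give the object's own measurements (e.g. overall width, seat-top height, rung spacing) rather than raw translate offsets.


An open-topped rectangular box: outside dimensions 233×425×260 mm, with a uniform wall and base thickness of 14 mm. The base is a full 233×425 slab on the floor; four walls sit on top of the base. The front and back walls (the −y and +y sides) span the full width; the two side walls fit between them.


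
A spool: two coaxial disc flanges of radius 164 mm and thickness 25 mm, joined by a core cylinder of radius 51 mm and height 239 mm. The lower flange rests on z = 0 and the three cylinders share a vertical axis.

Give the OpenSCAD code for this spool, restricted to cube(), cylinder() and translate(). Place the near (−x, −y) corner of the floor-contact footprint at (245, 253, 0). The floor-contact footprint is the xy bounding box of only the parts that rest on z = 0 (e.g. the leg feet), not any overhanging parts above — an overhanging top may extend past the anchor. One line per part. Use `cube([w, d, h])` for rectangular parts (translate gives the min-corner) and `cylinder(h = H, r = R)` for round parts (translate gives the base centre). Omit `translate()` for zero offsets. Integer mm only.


translate([409, 417, 0]) cylinder(h = 25, r = 164);
translate([409, 417, 25]) cylinder(h = 239, r = 51);
translate([409, 417, 264]) cylinder(h = 25, r = 164);


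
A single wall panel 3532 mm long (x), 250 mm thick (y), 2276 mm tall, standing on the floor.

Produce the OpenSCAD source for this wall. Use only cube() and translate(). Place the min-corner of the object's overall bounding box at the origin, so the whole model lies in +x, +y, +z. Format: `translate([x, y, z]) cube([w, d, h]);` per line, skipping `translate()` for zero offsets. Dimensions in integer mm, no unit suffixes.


cube([3532, 250, 2276]);


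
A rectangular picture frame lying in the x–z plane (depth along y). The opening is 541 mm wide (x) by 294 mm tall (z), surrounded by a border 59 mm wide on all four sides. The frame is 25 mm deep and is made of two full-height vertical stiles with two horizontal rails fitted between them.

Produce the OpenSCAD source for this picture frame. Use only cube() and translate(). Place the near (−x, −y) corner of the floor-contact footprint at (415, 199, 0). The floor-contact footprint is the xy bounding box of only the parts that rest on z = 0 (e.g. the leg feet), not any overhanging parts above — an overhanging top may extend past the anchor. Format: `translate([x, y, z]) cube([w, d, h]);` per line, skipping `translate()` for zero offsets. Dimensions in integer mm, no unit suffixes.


translate([415, 199, 0]) cube([59, 25, 412]);
translate([1015, 199, 0]) cube([59, 25, 412]);
translate([474, 199, 0]) cube([541, 25, 59]);
translate([474, 199, 353]) cube([541, 25, 59]);


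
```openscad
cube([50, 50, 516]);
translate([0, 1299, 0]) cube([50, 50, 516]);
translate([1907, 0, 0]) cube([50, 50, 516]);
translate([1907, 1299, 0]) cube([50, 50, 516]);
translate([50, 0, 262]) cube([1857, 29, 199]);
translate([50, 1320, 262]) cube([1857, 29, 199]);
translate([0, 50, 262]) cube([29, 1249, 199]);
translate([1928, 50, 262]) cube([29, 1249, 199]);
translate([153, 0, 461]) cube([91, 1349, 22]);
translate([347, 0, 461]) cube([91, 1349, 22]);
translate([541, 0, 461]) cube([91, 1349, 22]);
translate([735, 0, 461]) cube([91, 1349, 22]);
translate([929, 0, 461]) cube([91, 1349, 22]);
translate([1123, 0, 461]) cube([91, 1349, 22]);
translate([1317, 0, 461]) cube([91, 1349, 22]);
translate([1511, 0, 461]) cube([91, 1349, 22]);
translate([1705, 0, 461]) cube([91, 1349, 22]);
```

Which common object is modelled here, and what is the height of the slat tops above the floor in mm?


A bed frame. The slat-top height is 483 mm.

Four posts, four rails, and a row of slats — a bed frame. Slats sit on the rails at z = 262 + 199 = 461; with slat thickness 22, the top is 483 mm.


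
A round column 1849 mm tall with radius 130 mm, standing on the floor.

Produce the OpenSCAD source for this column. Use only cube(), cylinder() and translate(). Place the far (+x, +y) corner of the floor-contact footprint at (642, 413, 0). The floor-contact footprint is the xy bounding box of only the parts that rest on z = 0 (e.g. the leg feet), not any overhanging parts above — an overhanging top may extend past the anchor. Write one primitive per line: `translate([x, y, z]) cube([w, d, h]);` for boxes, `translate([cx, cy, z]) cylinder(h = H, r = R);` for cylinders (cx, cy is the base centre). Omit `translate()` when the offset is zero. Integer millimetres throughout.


translate([512, 283, 0]) cylinder(h = 1849, r = 130);


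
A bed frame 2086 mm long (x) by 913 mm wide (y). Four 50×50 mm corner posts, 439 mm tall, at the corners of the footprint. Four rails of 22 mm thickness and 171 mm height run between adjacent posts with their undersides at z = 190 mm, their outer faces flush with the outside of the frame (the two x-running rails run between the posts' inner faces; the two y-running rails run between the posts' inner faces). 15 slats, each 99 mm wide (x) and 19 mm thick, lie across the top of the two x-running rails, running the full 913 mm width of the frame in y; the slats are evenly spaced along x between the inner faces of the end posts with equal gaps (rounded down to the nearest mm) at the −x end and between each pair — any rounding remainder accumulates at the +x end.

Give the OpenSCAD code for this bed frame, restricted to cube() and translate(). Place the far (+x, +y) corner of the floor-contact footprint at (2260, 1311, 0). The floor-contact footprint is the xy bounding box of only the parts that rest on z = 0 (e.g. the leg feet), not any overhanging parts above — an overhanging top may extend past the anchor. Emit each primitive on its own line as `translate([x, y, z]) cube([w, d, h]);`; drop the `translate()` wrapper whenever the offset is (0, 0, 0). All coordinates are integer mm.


// slat z = rail_z + rail_h = 190 + 171 = 361
// slat gap = ⌊(1986 − 15·99) / 16⌋ = 31
translate([174, 398, 0]) cube([50, 50, 439]);
translate([174, 1261, 0]) cube([50, 50, 439]);
translate([2210, 398, 0]) cube([50, 50, 439]);
translate([2210, 1261, 0]) cube([50, 50, 439]);
translate([224, 398, 190]) cube([1986, 22, 171]);
translate([224, 1289, 190]) cube([1986, 22, 171]);
translate([174, 448, 190]) cube([22, 813, 171]);
translate([2238, 448, 190]) cube([22, 813, 171]);
translate([255, 398, 361]) cube([99, 913, 19]);
translate([385, 398, 361]) cube([99, 913, 19]);
translate([515, 398, 361]) cube([99, 913, 19]);
translate([645, 398, 361]) cube([99, 913, 19]);
translate([775, 398, 361]) cube([99, 913, 19]);
translate([905, 398, 361]) cube([99, 913, 19]);
translate([1035, 398, 361]) cube([99, 913, 19]);
translate([1165, 398, 361]) cube([99, 913, 19]);
translate([1295, 398, 361]) cube([99, 913, 19]);
translate([1425, 398, 361]) cube([99, 913, 19]);
translate([1555, 398, 361]) cube([99, 913, 19]);
translate([1685, 398, 361]) cube([99, 913, 19]);
translate([1815, 398, 361]) cube([99, 913, 19]);
translate([1945, 398, 361]) cube([99, 913, 19]);
translate([2075, 398, 361]) cube([99, 913, 19]);


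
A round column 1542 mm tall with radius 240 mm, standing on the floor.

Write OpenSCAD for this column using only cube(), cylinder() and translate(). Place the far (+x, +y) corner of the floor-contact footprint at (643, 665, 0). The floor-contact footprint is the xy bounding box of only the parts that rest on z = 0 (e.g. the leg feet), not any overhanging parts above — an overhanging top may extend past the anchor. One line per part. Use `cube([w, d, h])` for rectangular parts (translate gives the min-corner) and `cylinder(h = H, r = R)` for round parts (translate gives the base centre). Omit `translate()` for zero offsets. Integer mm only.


translate([403, 425, 0]) cylinder(h = 1542, r = 240);


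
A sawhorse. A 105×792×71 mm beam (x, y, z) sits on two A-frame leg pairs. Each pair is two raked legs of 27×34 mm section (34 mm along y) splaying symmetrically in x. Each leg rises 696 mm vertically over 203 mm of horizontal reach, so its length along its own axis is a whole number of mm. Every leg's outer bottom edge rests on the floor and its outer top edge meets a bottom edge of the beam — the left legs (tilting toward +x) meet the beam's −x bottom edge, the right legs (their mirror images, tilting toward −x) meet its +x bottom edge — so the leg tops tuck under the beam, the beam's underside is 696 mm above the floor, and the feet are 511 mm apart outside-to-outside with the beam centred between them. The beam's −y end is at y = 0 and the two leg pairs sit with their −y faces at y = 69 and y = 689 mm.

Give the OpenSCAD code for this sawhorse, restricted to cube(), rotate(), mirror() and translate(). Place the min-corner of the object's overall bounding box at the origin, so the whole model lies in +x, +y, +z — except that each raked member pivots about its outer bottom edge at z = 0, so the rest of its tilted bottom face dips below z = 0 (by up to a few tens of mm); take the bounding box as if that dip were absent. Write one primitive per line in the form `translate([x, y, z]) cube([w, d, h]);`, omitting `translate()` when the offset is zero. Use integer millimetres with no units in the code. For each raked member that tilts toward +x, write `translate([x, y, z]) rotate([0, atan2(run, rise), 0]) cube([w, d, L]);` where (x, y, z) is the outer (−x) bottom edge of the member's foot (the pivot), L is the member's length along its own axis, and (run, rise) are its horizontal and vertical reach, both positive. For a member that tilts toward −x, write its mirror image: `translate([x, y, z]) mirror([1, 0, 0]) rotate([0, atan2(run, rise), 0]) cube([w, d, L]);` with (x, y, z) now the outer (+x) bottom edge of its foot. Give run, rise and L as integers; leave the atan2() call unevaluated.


// leg length = √(203² + 696²) = 725
// right-leg outer foot x = 2·203 + 105 = 511
// beam min-corner = (203, 0, 696)
translate([203, 0, 696]) cube([105, 792, 71]);
translate([0, 69, 0]) rotate([0, atan2(203, 696), 0]) cube([27, 34, 725]);
translate([511, 69, 0]) mirror([1, 0, 0]) rotate([0, atan2(203, 696), 0]) cube([27, 34, 725]);
translate([0, 689, 0]) rotate([0, atan2(203, 696), 0]) cube([27, 34, 725]);
translate([511, 689, 0]) mirror([1, 0, 0]) rotate([0, atan2(203, 696), 0]) cube([27, 34, 725]);


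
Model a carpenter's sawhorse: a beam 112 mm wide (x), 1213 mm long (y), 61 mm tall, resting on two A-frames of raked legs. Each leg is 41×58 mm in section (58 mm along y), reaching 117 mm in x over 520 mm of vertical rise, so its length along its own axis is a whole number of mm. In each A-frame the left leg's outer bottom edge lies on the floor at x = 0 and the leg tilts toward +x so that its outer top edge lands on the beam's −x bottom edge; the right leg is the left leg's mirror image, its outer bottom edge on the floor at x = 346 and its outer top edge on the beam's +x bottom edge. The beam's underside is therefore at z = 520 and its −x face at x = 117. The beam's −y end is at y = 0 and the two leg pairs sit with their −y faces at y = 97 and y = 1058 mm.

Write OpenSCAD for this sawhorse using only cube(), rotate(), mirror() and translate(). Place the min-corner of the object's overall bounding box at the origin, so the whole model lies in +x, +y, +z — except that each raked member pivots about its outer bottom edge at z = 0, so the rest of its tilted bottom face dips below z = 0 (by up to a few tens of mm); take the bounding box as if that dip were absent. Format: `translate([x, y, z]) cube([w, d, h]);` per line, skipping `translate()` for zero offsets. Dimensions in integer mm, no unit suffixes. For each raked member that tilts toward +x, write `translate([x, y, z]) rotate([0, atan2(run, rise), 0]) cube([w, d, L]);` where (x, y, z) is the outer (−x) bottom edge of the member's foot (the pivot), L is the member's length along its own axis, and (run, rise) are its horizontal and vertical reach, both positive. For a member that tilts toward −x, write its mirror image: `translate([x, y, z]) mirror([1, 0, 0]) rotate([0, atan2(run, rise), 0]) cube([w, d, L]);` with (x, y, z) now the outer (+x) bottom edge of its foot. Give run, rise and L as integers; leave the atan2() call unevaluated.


translate([117, 0, 520]) cube([112, 1213, 61]);
translate([0, 97, 0]) rotate([0, atan2(117, 520), 0]) cube([41, 58, 533]);
translate([346, 97, 0]) mirror([1, 0, 0]) rotate([0, atan2(117, 520), 0]) cube([41, 58, 533]);
translate([0, 1058, 0]) rotate([0, atan2(117, 520), 0]) cube([41, 58, 533]);
translate([346, 1058, 0]) mirror([1, 0, 0]) rotate([0, atan2(117, 520), 0]) cube([41, 58, 533]);


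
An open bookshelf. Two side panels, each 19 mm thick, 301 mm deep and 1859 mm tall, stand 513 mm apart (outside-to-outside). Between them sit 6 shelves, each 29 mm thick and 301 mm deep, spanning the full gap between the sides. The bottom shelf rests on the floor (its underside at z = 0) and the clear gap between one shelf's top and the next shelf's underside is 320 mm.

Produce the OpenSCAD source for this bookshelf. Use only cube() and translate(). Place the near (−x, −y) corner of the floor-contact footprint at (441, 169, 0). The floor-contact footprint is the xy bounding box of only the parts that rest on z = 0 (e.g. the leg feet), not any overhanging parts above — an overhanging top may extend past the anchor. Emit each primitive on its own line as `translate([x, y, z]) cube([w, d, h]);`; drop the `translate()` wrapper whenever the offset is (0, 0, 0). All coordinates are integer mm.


translate([441, 169, 0]) cube([19, 301, 1859]);
translate([935, 169, 0]) cube([19, 301, 1859]);
translate([460, 169, 0]) cube([475, 301, 29]);
translate([460, 169, 349]) cube([475, 301, 29]);
translate([460, 169, 698]) cube([475, 301, 29]);
translate([460, 169, 1047]) cube([475, 301, 29]);
translate([460, 169, 1396]) cube([475, 301, 29]);
translate([460, 169, 1745]) cube([475, 301, 29]);


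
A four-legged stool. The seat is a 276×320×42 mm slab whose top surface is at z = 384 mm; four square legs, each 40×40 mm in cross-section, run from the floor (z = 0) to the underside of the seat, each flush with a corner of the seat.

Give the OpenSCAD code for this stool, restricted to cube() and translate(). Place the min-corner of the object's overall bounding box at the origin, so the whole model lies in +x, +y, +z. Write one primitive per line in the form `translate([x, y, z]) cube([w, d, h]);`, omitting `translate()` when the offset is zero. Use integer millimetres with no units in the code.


translate([0, 0, 342]) cube([276, 320, 42]);
cube([40, 40, 342]);
translate([236, 0, 0]) cube([40, 40, 342]);
translate([0, 280, 0]) cube([40, 40, 342]);
translate([236, 280, 0]) cube([40, 40, 342]);


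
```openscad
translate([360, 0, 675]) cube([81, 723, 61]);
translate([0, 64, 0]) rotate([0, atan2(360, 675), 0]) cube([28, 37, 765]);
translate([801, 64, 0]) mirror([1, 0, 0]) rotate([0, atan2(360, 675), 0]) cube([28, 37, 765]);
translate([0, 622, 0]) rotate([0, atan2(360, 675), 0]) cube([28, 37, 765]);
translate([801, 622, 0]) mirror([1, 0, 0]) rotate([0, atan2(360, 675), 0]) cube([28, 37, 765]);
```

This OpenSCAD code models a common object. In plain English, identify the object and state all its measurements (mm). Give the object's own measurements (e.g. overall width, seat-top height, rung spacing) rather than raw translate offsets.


A sawhorse. A 81×723×61 mm beam (x, y, z) sits on two A-frame leg pairs. Each pair is two raked legs of 28×37 mm section (37 mm along y) splaying symmetrically in x. Each leg rises 675 mm vertically over 360 mm of horizontal reach and is 765 mm long along its own axis. Every leg's outer bottom edge rests on the floor and its outer top edge meets a bottom edge of the beam — the left legs (tilting toward +x) meet the beam's −x bottom edge, the right legs (their mirror images, tilting toward −x) meet its +x bottom edge — so the leg tops tuck under the beam, the beam's underside is 675 mm above the floor, and the feet are 801 mm apart outside-to-outside with the beam centred between them. The two leg pairs are set in 64 mm from either end of the beam.


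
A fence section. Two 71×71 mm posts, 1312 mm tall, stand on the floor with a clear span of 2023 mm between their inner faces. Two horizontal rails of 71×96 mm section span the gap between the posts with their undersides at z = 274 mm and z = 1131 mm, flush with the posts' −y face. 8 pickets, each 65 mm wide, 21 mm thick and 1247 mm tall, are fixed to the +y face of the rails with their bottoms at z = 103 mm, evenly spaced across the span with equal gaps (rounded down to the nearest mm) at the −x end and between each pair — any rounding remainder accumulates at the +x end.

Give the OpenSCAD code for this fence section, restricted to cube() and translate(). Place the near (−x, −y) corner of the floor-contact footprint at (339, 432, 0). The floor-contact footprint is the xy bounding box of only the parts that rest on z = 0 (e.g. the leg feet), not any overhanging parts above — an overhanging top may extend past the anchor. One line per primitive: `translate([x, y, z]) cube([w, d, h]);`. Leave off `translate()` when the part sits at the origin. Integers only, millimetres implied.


translate([339, 432, 0]) cube([71, 71, 1312]);
translate([2433, 432, 0]) cube([71, 71, 1312]);
translate([410, 432, 274]) cube([2023, 71, 96]);
translate([410, 432, 1131]) cube([2023, 71, 96]);
translate([577, 503, 103]) cube([65, 21, 1247]);
translate([809, 503, 103]) cube([65, 21, 1247]);
translate([1041, 503, 103]) cube([65, 21, 1247]);
translate([1273, 503, 103]) cube([65, 21, 1247]);
translate([1505, 503, 103]) cube([65, 21, 1247]);
translate([1737, 503, 103]) cube([65, 21, 1247]);
translate([1969, 503, 103]) cube([65, 21, 1247]);
translate([2201, 503, 103]) cube([65, 21, 1247]);


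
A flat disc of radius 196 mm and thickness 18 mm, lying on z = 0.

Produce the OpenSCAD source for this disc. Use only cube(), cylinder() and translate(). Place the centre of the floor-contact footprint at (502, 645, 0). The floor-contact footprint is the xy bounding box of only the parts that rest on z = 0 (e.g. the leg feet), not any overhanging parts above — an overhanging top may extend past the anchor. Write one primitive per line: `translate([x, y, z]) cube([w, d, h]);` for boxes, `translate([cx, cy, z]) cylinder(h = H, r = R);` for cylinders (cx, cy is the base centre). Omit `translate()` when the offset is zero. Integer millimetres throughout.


translate([502, 645, 0]) cylinder(h = 18, r = 196);


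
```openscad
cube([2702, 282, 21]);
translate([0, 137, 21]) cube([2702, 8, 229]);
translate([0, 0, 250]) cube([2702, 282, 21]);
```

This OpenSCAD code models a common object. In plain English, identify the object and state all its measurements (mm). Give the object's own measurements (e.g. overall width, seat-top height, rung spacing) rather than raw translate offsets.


An I-beam lying along x, 2702 mm long. Overall section height 271 mm. Two flanges 282 mm wide (y) and 21 mm thick, one on the floor and one at the top; a web 8 mm thick runs between them, centred on the flange width.


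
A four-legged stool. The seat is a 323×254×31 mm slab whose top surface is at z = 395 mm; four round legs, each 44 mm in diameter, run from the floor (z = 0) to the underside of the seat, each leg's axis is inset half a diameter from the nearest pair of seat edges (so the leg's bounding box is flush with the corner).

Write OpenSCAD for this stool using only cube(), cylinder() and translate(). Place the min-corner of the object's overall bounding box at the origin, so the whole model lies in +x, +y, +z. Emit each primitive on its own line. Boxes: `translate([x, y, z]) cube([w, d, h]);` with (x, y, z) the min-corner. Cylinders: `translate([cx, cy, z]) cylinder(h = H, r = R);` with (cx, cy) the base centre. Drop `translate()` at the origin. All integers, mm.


// leg_h = 395 - 31 = 364
translate([0, 0, 364]) cube([323, 254, 31]);
translate([22, 22, 0]) cylinder(h = 364, r = 22);
translate([301, 22, 0]) cylinder(h = 364, r = 22);
translate([22, 232, 0]) cylinder(h = 364, r = 22);
translate([301, 232, 0]) cylinder(h = 364, r = 22);


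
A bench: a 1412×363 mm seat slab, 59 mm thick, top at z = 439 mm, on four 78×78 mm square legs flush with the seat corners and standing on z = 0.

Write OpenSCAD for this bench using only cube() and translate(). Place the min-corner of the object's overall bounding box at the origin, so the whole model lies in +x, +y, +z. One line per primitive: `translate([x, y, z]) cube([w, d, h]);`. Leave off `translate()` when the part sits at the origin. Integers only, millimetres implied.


// leg_h = 439 − 59 = 380
translate([0, 0, 380]) cube([1412, 363, 59]);
cube([78, 78, 380]);
translate([0, 285, 0]) cube([78, 78, 380]);
translate([1334, 0, 0]) cube([78, 78, 380]);
translate([1334, 285, 0]) cube([78, 78, 380]);


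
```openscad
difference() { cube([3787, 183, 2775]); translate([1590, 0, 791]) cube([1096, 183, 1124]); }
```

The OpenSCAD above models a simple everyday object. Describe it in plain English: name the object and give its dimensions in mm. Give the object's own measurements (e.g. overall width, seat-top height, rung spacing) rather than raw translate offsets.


A wall 3787 mm long (x), 183 mm thick (y), 2775 mm tall, with a rectangular window opening cut through it. The opening is 1096 mm wide and 1124 mm tall; its sill is at z = 791 mm and its near (−x) edge is 1590 mm from the wall's −x end. The opening passes through the full wall thickness.


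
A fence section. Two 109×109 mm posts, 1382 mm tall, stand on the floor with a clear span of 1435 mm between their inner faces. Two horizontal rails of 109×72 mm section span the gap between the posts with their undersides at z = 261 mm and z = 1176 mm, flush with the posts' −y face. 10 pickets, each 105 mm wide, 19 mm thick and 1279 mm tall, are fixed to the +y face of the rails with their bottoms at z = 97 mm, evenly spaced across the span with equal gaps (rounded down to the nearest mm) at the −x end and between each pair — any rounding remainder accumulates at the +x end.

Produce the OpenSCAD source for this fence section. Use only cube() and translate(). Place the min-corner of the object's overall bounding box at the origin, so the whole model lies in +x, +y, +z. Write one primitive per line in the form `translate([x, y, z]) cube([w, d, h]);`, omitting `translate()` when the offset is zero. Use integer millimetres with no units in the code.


cube([109, 109, 1382]);
translate([1544, 0, 0]) cube([109, 109, 1382]);
translate([109, 0, 261]) cube([1435, 109, 72]);
translate([109, 0, 1176]) cube([1435, 109, 72]);
translate([144, 109, 97]) cube([105, 19, 1279]);
translate([284, 109, 97]) cube([105, 19, 1279]);
translate([424, 109, 97]) cube([105, 19, 1279]);
translate([564, 109, 97]) cube([105, 19, 1279]);
translate([704, 109, 97]) cube([105, 19, 1279]);
translate([844, 109, 97]) cube([105, 19, 1279]);
translate([984, 109, 97]) cube([105, 19, 1279]);
translate([1124, 109, 97]) cube([105, 19, 1279]);
translate([1264, 109, 97]) cube([105, 19, 1279]);
translate([1404, 109, 97]) cube([105, 19, 1279]);


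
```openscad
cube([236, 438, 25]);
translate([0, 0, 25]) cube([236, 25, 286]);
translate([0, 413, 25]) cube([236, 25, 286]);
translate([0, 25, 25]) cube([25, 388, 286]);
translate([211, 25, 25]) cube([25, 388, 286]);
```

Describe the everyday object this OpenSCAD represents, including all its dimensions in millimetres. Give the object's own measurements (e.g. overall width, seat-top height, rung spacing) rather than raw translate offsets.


An open-topped rectangular box: outside dimensions 236×438×311 mm, with a uniform wall and base thickness of 25 mm. The base is a full 236×438 slab on the floor; four walls sit on top of the base. The front and back walls (the −y and +y sides) span the full width; the two side walls fit between them.
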